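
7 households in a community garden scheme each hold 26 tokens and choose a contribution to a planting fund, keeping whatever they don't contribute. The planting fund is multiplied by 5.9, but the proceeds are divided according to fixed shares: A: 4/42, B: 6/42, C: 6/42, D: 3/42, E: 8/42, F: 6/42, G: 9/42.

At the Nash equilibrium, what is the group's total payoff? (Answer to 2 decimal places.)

Each unit j contributes comes back to j as 5.9 × (j's share), so j prefers to contribute only if that share exceeds 1/5.9 = 0.1695; otherwise keeping the unit dominates.
E and G are above the threshold, contributing 26 each; the remaining 5 contribute 0. Total contributed: 52.
The planting fund pays out 5.9 × 52 = 306.80 in total (split across the unequal shares, but the aggregate is all that matters for the group sum).
The 5 free-riders keep 26 each, adding 130. Group total = 130 + 306.80 = 436.80.

436.80 tokens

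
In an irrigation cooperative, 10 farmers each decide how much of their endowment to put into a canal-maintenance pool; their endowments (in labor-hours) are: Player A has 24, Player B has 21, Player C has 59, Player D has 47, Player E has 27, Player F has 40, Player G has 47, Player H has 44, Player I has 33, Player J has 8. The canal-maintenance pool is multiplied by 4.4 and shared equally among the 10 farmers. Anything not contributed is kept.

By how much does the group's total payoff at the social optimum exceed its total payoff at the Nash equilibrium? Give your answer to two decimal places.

The private return per contributed unit is 4.4/10 = 0.4400 < 1 for every player regardless of endowment, so the Nash equilibrium is zero contribution and the group total is Σ E_j = 24 + 21 + 59 + 47 + 27 + 40 + 47 + 44 + 33 + 8 = 350.
Each contributed unit returns 4.400 to the group, so the social optimum is full contribution by everyone: group total = 4.400 × 350 = 1540.00.
Efficiency loss = (4.400 − 1) × 350 = 1190.00.

1190.00 labor-hours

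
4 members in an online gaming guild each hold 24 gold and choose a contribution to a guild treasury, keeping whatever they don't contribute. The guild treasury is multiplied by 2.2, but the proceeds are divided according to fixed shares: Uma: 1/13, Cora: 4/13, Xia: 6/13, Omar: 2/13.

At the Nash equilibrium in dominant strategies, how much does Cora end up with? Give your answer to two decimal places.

A player with share s gets back 2.2·s per unit contributed, so full contribution is dominant for anyone with s > 1/2.2 = 0.4545 and zero contribution is dominant for anyone below.
The only share above 0.4545 is Xia's 6/13, contributing 24; the remaining 3 contribute 0. Total contributed: 24.
Cora keeps 24 and receives 2.2 × 24 × 4/13 = 16.25 from the guild treasury, for a payoff of 40.25.

40.25 gold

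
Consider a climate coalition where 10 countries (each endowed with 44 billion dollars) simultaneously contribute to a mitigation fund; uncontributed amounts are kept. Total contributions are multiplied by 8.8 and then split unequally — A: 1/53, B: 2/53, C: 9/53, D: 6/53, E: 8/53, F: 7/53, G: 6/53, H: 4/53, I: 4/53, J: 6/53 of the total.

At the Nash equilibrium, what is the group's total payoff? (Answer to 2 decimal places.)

1469.60 billion dollars

Each unit j contributes comes back to j as 8.8 × (j's share), so j prefers to contribute only if that share exceeds 1/8.8 = 0.1136; otherwise keeping the unit dominates.
C, E and F are above the threshold, contributing 44 each; the remaining 7 contribute 0. Total contributed: 132.
The mitigation fund pays out 8.8 × 132 = 1161.60 in total (split across the unequal shares, but the aggregate is all that matters for the group sum).
The 7 free-riders keep 44 each, adding 308. Group total = 308 + 1161.60 = 1469.60.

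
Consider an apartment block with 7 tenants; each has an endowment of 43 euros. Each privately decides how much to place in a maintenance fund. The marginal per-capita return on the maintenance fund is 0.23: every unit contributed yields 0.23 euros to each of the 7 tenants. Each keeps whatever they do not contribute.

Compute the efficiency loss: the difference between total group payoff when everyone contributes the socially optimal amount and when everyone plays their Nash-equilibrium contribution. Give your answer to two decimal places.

The private return per contributed unit is 0.23 < 1, so contributing 0 is dominant for every player. At the Nash equilibrium everyone keeps their 43, and the group total is 7 × 43 = 301.
Each contributed unit returns 1.610 to the group as a whole (0.23 to each of 7 players), which exceeds 1, so the social optimum is full contribution: group total = 1.610 × 301 = 484.61.
Efficiency loss = 484.61 − 301 = 183.61.

183.61 euros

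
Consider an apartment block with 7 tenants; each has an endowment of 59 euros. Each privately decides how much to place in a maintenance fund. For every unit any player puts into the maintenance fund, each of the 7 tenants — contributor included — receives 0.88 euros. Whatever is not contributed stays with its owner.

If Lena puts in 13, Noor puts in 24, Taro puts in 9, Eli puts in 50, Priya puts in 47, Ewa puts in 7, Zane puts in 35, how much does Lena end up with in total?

208.80 euros

Total contributed: 13 + 24 + 9 + 50 + 47 + 7 + 35 = 185.
Each receives 0.88 × 185 = 162.80 from the maintenance fund.
Lena keeps 59 − 13 = 46, so Lena's payoff is 46 + 162.80 = 208.80.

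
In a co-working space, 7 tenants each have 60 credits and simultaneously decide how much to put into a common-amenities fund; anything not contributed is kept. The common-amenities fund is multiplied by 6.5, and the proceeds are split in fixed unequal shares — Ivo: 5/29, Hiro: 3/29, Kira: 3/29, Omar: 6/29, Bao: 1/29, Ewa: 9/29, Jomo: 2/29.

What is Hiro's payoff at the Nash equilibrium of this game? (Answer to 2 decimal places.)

For player j, contributing a unit is worthwhile iff 6.5 × (j's share) ≥ 1, i.e. iff j's share is at least 0.1538.
The shares above 0.1538 belong to Ivo, Omar and Ewa, contributing 60 each; the remaining 4 contribute 0. Total contributed: 180.
Hiro keeps 60 and receives 6.5 × 180 × 3/29 = 121.03 from the common-amenities fund, for a payoff of 181.03.

181.03 credits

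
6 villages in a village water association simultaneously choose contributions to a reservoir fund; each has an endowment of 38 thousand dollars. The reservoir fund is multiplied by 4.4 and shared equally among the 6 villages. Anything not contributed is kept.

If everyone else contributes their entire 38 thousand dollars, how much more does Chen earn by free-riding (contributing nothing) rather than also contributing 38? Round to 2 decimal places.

Switching from a contribution of 38 to 0 lets Chen keep an extra 38 thousand dollars, but lowers the reservoir fund by 38, which costs Chen their own share of that drop: 4.4/6 × 38 = 27.87.
Net gain = 38 − 27.87 = 10.13. The private return per contributed unit (0.7333) is below 1, so free-riding is indeed the best response regardless of what the others do.

10.13 thousand dollars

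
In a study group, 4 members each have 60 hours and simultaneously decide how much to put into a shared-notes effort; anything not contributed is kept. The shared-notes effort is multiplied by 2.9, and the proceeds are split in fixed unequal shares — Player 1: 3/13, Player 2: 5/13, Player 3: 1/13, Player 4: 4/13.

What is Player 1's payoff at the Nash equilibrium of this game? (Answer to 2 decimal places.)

100.15 hours

A player with share s gets back 2.9·s per unit contributed, so full contribution is dominant for anyone with s > 1/2.9 = 0.3448 and zero contribution is dominant for anyone below.
The only share above 0.3448 is Player 2's 5/13, contributing 60; the remaining 3 contribute 0. Total contributed: 60.
Player 1 keeps 60 and receives 2.9 × 60 × 3/13 = 40.15 from the shared-notes effort, for a payoff of 100.15.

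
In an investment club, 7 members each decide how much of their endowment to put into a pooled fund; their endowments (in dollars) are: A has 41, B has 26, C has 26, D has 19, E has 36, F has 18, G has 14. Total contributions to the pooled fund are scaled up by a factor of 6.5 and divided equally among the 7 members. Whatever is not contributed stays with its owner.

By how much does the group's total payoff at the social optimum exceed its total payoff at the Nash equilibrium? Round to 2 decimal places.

990.00 dollars

The private return per contributed unit is 6.5/7 = 0.9286 < 1 for every player regardless of endowment, so the Nash equilibrium is zero contribution and the group total is Σ E_j = 41 + 26 + 26 + 19 + 36 + 18 + 14 = 180.
Each contributed unit returns 6.500 to the group, so the social optimum is full contribution by everyone: group total = 6.500 × 180 = 1170.00.
Efficiency loss = (6.500 − 1) × 180 = 990.00.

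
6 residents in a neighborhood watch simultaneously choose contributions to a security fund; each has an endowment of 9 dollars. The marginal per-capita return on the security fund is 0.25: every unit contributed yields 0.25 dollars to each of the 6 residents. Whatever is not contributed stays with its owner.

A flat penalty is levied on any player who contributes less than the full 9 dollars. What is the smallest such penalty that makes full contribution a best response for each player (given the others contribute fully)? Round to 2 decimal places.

6.75 dollars

Given the others contribute fully, the best deviation is to contribute 0 (any partial contribution still incurs the fine and gives up units whose private return 0.25 is below 1).
Deviating from 9 to 0 saves 9 dollars but forfeits the deviator's share of the drop in the security fund: 0.25 × 9 = 2.25.
So the deviation gain is 9 − 2.25 = 6.75, and the fine must be at least 6.75 dollars to wipe it out.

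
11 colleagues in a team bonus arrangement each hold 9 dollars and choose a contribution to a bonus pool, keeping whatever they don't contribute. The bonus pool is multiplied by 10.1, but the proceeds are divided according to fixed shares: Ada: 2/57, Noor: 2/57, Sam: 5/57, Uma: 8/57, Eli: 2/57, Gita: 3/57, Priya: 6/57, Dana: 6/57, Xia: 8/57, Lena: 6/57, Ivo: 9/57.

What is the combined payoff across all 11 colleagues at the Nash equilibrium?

590.40 dollars

Each unit j contributes comes back to j as 10.1 × (j's share), so j prefers to contribute only if that share exceeds 1/10.1 = 0.0990; otherwise keeping the unit dominates.
Uma, Priya, Dana, Xia, Lena and Ivo clear that bar, contributing 9 each; the remaining 5 contribute 0. Total contributed: 54.
The bonus pool pays out 10.1 × 54 = 545.40 in total (split across the unequal shares, but the aggregate is all that matters for the group sum).
The 5 free-riders keep 9 each, adding 45. Group total = 45 + 545.40 = 590.40.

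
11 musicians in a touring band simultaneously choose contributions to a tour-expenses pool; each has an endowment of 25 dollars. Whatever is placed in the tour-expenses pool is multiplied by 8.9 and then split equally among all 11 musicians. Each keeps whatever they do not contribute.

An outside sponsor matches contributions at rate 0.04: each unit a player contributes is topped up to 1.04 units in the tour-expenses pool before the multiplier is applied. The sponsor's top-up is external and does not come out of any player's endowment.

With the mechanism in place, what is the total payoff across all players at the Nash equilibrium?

With the mechanism, a contributed unit returns 8.9 × 1.04 / 11 = 0.8415 per unit of net cost — still below 1 — so contributing 0 remains dominant for every player.
Everyone keeps their endowment and the group total is 11 × 25 = 275.

275.00 dollars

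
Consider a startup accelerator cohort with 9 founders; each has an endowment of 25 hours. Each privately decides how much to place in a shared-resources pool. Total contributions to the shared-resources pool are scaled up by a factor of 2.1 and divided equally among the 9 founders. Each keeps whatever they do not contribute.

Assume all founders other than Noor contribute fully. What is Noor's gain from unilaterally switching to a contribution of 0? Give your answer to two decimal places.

19.17 hours

Switching from a contribution of 25 to 0 lets Noor keep an extra 25 hours, but lowers the shared-resources pool by 25, which costs Noor their own share of that drop: 2.1/9 × 25 = 5.83.
Net gain = 25 − 5.83 = 19.17. The private return per contributed unit (0.2333) is below 1, so free-riding is indeed the best response regardless of what the others do.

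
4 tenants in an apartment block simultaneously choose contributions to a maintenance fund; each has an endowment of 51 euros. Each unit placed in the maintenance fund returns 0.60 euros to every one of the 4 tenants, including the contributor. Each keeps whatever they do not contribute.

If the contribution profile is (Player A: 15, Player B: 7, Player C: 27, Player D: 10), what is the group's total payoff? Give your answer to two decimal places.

286.60 euros

Total contributed: 15 + 7 + 27 + 10 = 59; total kept: 4 × 51 − 59 = 145.
The maintenance fund pays out 0.60 × 4 × 59 = 141.60 in aggregate.
Group total = 145 + 141.60 = 286.60.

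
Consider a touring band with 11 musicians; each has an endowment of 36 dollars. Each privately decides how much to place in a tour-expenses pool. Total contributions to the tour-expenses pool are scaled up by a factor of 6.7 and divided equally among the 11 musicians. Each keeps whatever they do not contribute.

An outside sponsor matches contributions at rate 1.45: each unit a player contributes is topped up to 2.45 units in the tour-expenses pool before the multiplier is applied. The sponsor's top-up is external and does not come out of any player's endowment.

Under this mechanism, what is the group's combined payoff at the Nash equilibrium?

6500.34 dollars

The effective private return per unit is now 6.7 × 2.45 / 11 = 1.4923 > 1, so every player's dominant strategy flips to full contribution.
At the Nash equilibrium everyone contributes 36. Group total payoff = 6.7 × 2.45 × 396 = 6500.34.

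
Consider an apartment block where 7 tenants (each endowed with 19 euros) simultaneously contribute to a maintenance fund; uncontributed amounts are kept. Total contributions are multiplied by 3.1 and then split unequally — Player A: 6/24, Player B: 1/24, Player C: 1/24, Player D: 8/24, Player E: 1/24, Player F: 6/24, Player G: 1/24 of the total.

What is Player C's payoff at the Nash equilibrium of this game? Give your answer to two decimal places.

Each unit j contributes comes back to j as 3.1 × (j's share), so j prefers to contribute only if that share exceeds 1/3.1 = 0.3226; otherwise keeping the unit dominates.
Player D alone (share 8/24) is above the threshold, contributing 19; the remaining 6 contribute 0. Total contributed: 19.
Player C keeps 19 and receives 3.1 × 19 × 1/24 = 2.45 from the maintenance fund, for a payoff of 21.45.

21.45 euros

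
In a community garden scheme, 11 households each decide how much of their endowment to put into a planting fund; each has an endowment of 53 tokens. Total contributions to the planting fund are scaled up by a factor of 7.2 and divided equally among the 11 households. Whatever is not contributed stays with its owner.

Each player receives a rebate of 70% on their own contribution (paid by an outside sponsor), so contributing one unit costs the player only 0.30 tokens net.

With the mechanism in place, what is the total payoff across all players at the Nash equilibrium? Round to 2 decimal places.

4605.70 tokens

The effective private return per unit is now (7.2/11) / 0.30 = 2.1818 > 1, so every player's dominant strategy flips to full contribution.
At the Nash equilibrium everyone contributes 53. Group total payoff = 11 × (53 × 0.70 + 7.2 × 53) = 4605.70.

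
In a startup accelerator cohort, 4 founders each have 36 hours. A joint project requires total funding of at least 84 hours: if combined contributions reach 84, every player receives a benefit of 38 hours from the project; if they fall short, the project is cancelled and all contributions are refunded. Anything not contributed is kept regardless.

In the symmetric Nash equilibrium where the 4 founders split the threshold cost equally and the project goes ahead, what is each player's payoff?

Equal share of the threshold: 84/4 = 21.
At this profile no one gains by cutting their contribution: any cut drops the total below 84, the project is cancelled, contributions are refunded, and the deviator ends with 36, which is less than 36 − 21 + 38 = 53. Contributing more than 21 just wastes the excess. So contributing exactly 21 is a best response.
Each player's payoff: 36 − 21 + 38 = 53.

53 hours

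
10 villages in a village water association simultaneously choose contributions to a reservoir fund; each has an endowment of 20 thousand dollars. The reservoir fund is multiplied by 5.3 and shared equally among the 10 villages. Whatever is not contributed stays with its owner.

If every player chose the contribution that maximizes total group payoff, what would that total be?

Each contributed unit returns 5.300 to the group as a whole (0.5300 to each of 10 players), which exceeds 1, so the social optimum is full contribution: group total = 5.300 × 200 = 1060.00.

1060.00 thousand dollars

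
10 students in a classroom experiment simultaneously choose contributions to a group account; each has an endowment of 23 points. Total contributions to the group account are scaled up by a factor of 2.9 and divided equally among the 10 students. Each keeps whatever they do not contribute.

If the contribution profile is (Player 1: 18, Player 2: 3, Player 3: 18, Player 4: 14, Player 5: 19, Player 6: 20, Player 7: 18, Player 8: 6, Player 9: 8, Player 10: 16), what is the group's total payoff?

Total contributed: 18 + 3 + 18 + 14 + 19 + 20 + 18 + 6 + 8 + 16 = 140; total kept: 10 × 23 − 140 = 90.
The group account pays out 2.9 × 140 = 406.00 in aggregate.
Group total = 90 + 406.00 = 496.00.

496.00 points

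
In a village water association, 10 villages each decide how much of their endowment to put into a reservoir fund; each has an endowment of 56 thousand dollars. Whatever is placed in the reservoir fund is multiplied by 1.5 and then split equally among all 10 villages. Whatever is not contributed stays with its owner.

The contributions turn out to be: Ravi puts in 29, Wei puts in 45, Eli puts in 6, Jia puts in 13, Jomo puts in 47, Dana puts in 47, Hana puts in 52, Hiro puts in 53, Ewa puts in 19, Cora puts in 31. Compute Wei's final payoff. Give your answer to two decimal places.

Total contributed: 29 + 45 + 6 + 13 + 47 + 47 + 52 + 53 + 19 + 31 = 342.
Each receives 1.5 × 342 / 10 = 51.30 from the reservoir fund.
Wei keeps 56 − 45 = 11, so Wei's payoff is 11 + 51.30 = 62.30.

62.30 thousand dollars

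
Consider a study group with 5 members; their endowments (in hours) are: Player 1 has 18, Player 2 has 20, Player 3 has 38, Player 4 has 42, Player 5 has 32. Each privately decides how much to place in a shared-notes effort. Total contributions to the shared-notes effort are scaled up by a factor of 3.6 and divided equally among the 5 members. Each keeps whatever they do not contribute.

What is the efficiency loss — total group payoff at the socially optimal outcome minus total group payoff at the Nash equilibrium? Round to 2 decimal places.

390.00 hours

The private return per contributed unit is 3.6/5 = 0.7200 < 1 for every player regardless of endowment, so the Nash equilibrium is zero contribution and the group total is Σ E_j = 18 + 20 + 38 + 42 + 32 = 150.
Each contributed unit returns 3.600 to the group, so the social optimum is full contribution by everyone: group total = 3.600 × 150 = 540.00.
Efficiency loss = (3.600 − 1) × 150 = 390.00.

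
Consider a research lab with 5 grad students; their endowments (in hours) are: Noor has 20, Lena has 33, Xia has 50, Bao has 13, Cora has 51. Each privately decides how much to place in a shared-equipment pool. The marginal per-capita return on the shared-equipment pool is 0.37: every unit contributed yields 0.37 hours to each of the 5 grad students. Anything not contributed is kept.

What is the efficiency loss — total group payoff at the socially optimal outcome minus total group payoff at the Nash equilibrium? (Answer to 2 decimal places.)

The private return per contributed unit is 0.37 < 1 for everyone, so the Nash equilibrium is zero contribution and the group total is Σ E_j = 20 + 33 + 50 + 13 + 51 = 167.
Each contributed unit returns 1.850 to the group, so the social optimum is full contribution by everyone: group total = 1.850 × 167 = 308.95.
Efficiency loss = (1.850 − 1) × 167 = 141.95.

141.95 hours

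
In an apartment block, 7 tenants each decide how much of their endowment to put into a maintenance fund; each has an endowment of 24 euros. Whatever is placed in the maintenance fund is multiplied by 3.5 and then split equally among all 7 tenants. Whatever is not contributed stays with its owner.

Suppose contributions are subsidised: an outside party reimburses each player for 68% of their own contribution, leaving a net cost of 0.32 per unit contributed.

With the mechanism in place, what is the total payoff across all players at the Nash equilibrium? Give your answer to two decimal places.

702.24 euros

With the mechanism, a contributed unit returns (3.5/7) / 0.32 = 1.5625 per unit of net cost to the contributor — now above 1 — so contributing fully is weakly dominant for every player.
At the Nash equilibrium everyone contributes 24. Group total payoff = 7 × (24 × 0.68 + 3.5 × 24) = 702.24.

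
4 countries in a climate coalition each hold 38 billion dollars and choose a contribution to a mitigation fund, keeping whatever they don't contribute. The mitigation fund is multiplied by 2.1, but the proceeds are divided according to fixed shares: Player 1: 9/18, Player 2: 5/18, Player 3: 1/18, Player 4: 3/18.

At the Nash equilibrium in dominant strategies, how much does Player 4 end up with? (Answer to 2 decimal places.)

51.30 billion dollars

Player j's private return per contributed unit is 2.1 × (j's share). Contributing is weakly dominant for j when that share is at least 1/2.1 = 0.4762, and contributing 0 is dominant otherwise.
Player 1 alone (share 9/18) is above the threshold, contributing 38; the remaining 3 contribute 0. Total contributed: 38.
Player 4 keeps 38 and receives 2.1 × 38 × 3/18 = 13.30 from the mitigation fund, for a payoff of 51.30.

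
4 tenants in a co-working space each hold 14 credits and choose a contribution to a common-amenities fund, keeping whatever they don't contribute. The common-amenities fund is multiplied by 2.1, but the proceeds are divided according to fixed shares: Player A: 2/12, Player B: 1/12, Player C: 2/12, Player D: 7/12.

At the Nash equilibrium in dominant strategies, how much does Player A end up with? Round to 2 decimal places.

18.90 credits

Each unit j contributes comes back to j as 2.1 × (j's share), so j prefers to contribute only if that share exceeds 1/2.1 = 0.4762; otherwise keeping the unit dominates.
Only Player D (7/12) clears that bar, contributing 14; the remaining 3 contribute 0. Total contributed: 14.
Player A keeps 14 and receives 2.1 × 14 × 2/12 = 4.90 from the common-amenities fund, for a payoff of 18.90.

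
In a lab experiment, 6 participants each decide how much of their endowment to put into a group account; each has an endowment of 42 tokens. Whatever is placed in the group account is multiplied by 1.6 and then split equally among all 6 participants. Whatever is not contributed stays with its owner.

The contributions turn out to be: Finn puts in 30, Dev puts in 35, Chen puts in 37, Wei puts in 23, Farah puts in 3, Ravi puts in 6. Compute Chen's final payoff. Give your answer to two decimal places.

40.73 tokens

Total contributed: 30 + 35 + 37 + 23 + 3 + 6 = 134.
Each receives 1.6 × 134 / 6 = 35.73 from the group account.
Chen keeps 42 − 37 = 5, so Chen's payoff is 5 + 35.73 = 40.73.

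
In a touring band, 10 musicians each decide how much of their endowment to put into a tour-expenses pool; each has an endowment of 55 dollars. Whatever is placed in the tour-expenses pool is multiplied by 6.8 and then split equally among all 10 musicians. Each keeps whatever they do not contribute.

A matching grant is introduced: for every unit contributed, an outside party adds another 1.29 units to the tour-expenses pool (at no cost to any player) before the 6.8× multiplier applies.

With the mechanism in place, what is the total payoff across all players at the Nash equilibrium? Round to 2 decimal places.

8564.60 dollars

With the mechanism, a contributed unit returns 6.8 × 2.29 / 10 = 1.5572 per unit of net cost to the contributor — now above 1 — so contributing fully is weakly dominant for every player.
So the Nash equilibrium is full contribution by all 10; the group earns 6.8 × 2.29 × 550 = 8564.60.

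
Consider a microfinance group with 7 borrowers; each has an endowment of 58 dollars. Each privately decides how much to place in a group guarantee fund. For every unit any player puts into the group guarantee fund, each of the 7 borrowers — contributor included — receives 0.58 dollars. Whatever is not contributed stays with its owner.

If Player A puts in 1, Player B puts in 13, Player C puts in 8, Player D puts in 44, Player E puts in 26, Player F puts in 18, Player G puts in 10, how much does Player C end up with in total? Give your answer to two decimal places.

Total contributed: 1 + 13 + 8 + 44 + 26 + 18 + 10 = 120.
Each receives 0.58 × 120 = 69.60 from the group guarantee fund.
Player C keeps 58 − 8 = 50, so Player C's payoff is 50 + 69.60 = 119.60.

119.60 dollars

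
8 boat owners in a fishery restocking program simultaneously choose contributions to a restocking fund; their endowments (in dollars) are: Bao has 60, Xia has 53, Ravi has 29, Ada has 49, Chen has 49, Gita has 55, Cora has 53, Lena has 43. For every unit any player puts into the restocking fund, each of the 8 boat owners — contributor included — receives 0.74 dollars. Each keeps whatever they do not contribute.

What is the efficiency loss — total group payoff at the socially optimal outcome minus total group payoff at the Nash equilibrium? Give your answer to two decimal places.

1923.72 dollars

The private return per contributed unit is 0.74 < 1 for everyone, so the Nash equilibrium is zero contribution and the group total is Σ E_j = 60 + 53 + 29 + 49 + 49 + 55 + 53 + 43 = 391.
Each contributed unit returns 5.920 to the group, so the social optimum is full contribution by everyone: group total = 5.920 × 391 = 2314.72.
Efficiency loss = (5.920 − 1) × 391 = 1923.72.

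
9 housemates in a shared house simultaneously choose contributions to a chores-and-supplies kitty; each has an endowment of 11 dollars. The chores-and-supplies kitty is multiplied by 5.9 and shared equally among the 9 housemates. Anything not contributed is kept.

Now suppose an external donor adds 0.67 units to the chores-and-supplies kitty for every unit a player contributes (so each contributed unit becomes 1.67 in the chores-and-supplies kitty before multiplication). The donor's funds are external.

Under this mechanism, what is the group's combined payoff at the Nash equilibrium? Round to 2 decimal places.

With the mechanism, a contributed unit returns 5.9 × 1.67 / 9 = 1.0948 per unit of net cost to the contributor — now above 1 — so contributing fully is weakly dominant for every player.
So the Nash equilibrium is full contribution by all 9; the group earns 5.9 × 1.67 × 99 = 975.45.

975.45 dollars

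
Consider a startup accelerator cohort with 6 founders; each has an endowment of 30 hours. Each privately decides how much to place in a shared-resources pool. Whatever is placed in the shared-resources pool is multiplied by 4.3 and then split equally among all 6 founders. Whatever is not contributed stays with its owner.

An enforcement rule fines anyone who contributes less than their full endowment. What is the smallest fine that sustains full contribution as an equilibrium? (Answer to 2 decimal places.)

Given the others contribute fully, the best deviation is to contribute 0 (any partial contribution still incurs the fine and gives up units whose private return 0.7167 is below 1).
Deviating from 30 to 0 saves 30 hours but forfeits the deviator's share of the drop in the shared-resources pool: 4.3/6 × 30 = 21.50.
So the deviation gain is 30 − 21.50 = 8.50, and the fine must be at least 8.50 hours to wipe it out.

8.50 hours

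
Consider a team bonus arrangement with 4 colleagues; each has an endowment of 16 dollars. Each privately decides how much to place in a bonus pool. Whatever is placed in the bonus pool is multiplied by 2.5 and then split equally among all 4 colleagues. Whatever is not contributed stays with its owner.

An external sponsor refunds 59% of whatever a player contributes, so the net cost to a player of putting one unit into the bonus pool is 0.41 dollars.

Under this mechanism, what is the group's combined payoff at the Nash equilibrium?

The effective private return per unit is now (2.5/4) / 0.41 = 1.5244 > 1, so every player's dominant strategy flips to full contribution.
At the Nash equilibrium everyone contributes 16. Group total payoff = 4 × (16 × 0.59 + 2.5 × 16) = 197.76.

197.76 dollars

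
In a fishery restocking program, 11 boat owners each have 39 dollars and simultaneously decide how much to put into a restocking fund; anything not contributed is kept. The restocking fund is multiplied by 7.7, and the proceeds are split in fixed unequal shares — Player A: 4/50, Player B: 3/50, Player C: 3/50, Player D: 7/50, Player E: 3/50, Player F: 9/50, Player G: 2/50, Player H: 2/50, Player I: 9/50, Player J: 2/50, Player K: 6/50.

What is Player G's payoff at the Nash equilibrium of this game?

For player j, contributing a unit is worthwhile iff 7.7 × (j's share) ≥ 1, i.e. iff j's share is at least 0.1299.
The shares above 0.1299 belong to Player D, Player F and Player I, contributing 39 each; the remaining 8 contribute 0. Total contributed: 117.
Player G keeps 39 and receives 7.7 × 117 × 2/50 = 36.04 from the restocking fund, for a payoff of 75.04.

75.04 dollars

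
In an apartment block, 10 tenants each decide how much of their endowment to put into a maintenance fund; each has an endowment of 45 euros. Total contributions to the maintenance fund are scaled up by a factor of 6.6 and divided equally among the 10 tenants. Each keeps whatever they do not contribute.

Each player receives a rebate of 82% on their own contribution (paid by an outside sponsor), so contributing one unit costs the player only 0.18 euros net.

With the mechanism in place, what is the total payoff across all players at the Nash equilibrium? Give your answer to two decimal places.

3339.00 euros

With the mechanism, a contributed unit returns (6.6/10) / 0.18 = 3.6667 per unit of net cost to the contributor — now above 1 — so contributing fully is weakly dominant for every player.
At the Nash equilibrium everyone contributes 45. Group total payoff = 10 × (45 × 0.82 + 6.6 × 45) = 3339.00.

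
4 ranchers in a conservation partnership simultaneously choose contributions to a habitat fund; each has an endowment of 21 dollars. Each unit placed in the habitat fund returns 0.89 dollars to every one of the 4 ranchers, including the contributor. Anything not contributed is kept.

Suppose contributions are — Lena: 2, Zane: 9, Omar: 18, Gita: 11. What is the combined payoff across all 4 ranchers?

Total contributed: 2 + 9 + 18 + 11 = 40; total kept: 4 × 21 − 40 = 44.
The habitat fund pays out 0.89 × 4 × 40 = 142.40 in aggregate.
Group total = 44 + 142.40 = 186.40.

186.40 dollars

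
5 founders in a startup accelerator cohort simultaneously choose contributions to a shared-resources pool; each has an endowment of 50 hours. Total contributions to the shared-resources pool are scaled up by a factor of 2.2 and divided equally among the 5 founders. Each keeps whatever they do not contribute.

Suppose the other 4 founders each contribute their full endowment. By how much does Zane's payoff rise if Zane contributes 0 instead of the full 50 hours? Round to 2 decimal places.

Switching from a contribution of 50 to 0 lets Zane keep an extra 50 hours, but lowers the shared-resources pool by 50, which costs Zane their own share of that drop: 2.2/5 × 50 = 22.00.
Net gain = 50 − 22.00 = 28.00. The private return per contributed unit (0.4400) is below 1, so free-riding is indeed the best response regardless of what the others do.

28.00 hours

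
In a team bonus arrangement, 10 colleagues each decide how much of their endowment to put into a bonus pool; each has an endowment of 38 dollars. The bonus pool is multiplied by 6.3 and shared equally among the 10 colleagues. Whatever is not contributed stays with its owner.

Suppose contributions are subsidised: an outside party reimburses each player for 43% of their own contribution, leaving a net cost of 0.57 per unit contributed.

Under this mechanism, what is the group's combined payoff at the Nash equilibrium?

With the mechanism, a contributed unit returns (6.3/10) / 0.57 = 1.1053 per unit of net cost to the contributor — now above 1 — so contributing fully is weakly dominant for every player.
At the Nash equilibrium everyone contributes 38. Group total payoff = 10 × (38 × 0.43 + 6.3 × 38) = 2557.40.

2557.40 dollars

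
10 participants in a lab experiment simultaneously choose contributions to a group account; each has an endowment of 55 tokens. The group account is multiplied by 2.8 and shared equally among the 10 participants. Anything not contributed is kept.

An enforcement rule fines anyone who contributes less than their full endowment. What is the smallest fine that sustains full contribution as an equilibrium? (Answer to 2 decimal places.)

39.60 tokens

Given the others contribute fully, the best deviation is to contribute 0 (any partial contribution still incurs the fine and gives up units whose private return 0.2800 is below 1).
Deviating from 55 to 0 saves 55 tokens but forfeits the deviator's share of the drop in the group account: 2.8/10 × 55 = 15.40.
So the deviation gain is 55 − 15.40 = 39.60, and the fine must be at least 39.60 tokens to wipe it out.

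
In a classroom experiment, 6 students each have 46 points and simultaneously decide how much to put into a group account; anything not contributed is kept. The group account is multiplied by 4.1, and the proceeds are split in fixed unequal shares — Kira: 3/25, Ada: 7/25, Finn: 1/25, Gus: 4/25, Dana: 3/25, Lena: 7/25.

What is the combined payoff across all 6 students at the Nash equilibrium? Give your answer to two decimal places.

Each unit j contributes comes back to j as 4.1 × (j's share), so j prefers to contribute only if that share exceeds 1/4.1 = 0.2439; otherwise keeping the unit dominates.
Ada and Lena clear that bar, contributing 46 each; the remaining 4 contribute 0. Total contributed: 92.
The group account pays out 4.1 × 92 = 377.20 in total (split across the unequal shares, but the aggregate is all that matters for the group sum).
The 4 free-riders keep 46 each, adding 184. Group total = 184 + 377.20 = 561.20.

561.20 points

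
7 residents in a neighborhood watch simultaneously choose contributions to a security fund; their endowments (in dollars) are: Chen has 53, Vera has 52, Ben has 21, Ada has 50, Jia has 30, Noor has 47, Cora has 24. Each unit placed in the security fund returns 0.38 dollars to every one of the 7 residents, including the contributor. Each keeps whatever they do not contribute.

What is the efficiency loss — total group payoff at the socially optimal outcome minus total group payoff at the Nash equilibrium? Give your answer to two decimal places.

The private return per contributed unit is 0.38 < 1 for everyone, so the Nash equilibrium is zero contribution and the group total is Σ E_j = 53 + 52 + 21 + 50 + 30 + 47 + 24 = 277.
Each contributed unit returns 2.660 to the group, so the social optimum is full contribution by everyone: group total = 2.660 × 277 = 736.82.
Efficiency loss = (2.660 − 1) × 277 = 459.82.

459.82 dollars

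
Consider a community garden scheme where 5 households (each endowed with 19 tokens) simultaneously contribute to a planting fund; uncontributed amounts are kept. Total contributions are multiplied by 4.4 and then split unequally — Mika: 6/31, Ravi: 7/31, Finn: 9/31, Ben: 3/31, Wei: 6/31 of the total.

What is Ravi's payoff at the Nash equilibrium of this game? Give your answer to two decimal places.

Each unit j contributes comes back to j as 4.4 × (j's share), so j prefers to contribute only if that share exceeds 1/4.4 = 0.2273; otherwise keeping the unit dominates.
Only Finn (9/31) clears that bar, contributing 19; the remaining 4 contribute 0. Total contributed: 19.
Ravi keeps 19 and receives 4.4 × 19 × 7/31 = 18.88 from the planting fund, for a payoff of 37.88.

37.88 tokens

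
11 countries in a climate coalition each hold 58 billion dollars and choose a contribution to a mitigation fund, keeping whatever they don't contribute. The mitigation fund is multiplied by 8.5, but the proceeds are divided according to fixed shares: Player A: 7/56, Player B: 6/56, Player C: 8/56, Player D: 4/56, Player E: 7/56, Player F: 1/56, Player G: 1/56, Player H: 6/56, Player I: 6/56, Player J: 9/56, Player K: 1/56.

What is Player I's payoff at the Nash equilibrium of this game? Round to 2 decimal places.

A player with share s gets back 8.5·s per unit contributed, so full contribution is dominant for anyone with s > 1/8.5 = 0.1176 and zero contribution is dominant for anyone below.
Player A, Player C, Player E and Player J clear that bar, contributing 58 each; the remaining 7 contribute 0. Total contributed: 232.
Player I keeps 58 and receives 8.5 × 232 × 6/56 = 211.29 from the mitigation fund, for a payoff of 269.29.

269.29 billion dollars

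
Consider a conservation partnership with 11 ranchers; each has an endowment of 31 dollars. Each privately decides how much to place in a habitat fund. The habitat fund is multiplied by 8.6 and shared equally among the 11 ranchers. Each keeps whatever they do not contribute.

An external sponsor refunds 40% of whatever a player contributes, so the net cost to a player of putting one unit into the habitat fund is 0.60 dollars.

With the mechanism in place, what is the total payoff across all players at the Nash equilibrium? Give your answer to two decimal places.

With the mechanism, a contributed unit returns (8.6/11) / 0.60 = 1.3030 per unit of net cost to the contributor — now above 1 — so contributing fully is weakly dominant for every player.
At the Nash equilibrium everyone contributes 31. Group total payoff = 11 × (31 × 0.40 + 8.6 × 31) = 3069.00.

3069.00 dollars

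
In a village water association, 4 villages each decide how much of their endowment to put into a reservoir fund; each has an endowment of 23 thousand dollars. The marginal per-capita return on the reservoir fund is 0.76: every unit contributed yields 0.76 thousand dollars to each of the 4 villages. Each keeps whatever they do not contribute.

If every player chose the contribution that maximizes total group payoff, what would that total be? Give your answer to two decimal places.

Each contributed unit returns 3.040 to the group as a whole (0.76 to each of 4 players), which exceeds 1, so the social optimum is full contribution: group total = 3.040 × 92 = 279.68.

279.68 thousand dollars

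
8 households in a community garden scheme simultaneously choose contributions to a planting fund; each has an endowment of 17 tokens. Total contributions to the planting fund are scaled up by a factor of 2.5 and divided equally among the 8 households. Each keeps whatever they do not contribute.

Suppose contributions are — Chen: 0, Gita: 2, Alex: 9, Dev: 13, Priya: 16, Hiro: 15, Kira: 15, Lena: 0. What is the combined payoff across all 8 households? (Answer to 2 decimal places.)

Total contributed: 0 + 2 + 9 + 13 + 16 + 15 + 15 + 0 = 70; total kept: 8 × 17 − 70 = 66.
The planting fund pays out 2.5 × 70 = 175.00 in aggregate.
Group total = 66 + 175.00 = 241.00.

241.00 tokens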